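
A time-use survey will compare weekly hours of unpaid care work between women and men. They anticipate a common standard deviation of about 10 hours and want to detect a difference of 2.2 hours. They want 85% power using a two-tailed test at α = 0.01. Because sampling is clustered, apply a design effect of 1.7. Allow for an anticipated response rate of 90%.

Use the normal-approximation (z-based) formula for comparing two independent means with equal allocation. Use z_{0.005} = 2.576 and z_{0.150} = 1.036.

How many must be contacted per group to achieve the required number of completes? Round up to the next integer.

n = (z_{α/2} + z_β)² · (σ₁² + σ₂²) / δ²
  = (2.576 + 1.036)² · (2·10² = 200) / 2.2²
  = 13.0465 · 200 / 4.84
  = 539.11
Design effect: 1.7 × 539.11 = 916.49.
Adjust for 90% response: 916.49 / 0.90 = 1018.33.
Round up → n = 1019 per group.

n = 1019 per group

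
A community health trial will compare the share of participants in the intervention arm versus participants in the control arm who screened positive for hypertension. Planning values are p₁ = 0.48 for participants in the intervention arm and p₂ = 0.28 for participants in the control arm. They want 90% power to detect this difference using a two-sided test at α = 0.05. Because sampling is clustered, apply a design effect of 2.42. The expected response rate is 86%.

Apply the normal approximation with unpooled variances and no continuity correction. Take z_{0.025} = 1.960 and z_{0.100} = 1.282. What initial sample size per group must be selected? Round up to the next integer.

n = 334 per group

n = (z_{α/2} + z_β)² · [p₁(1−p₁) + p₂(1−p₂)] / (p₁ − p₂)²
  = (1.960 + 1.282)² · (0.48·0.52 + 0.28·0.72) / (0.20)²
  = (3.242)² · (0.2496 + 0.2016) / 0.0400
  = 10.5106 · 0.4512 / 0.0400
  = 118.56
Design effect: 2.42 × 118.56 = 286.91.
Adjust for 86% response: 286.91 / 0.86 = 333.62.
Round up → n = 334 per group.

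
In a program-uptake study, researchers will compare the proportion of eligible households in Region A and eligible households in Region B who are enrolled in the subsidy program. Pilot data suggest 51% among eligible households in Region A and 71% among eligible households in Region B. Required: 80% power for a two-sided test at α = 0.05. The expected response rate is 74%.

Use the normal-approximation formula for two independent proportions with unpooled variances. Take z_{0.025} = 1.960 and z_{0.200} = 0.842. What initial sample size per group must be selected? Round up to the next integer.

n = 121 per group

n = (z_{α/2} + z_β)² · [p₁(1−p₁) + p₂(1−p₂)] / (p₁ − p₂)²
  = (1.960 + 0.842)² · (0.51·0.49 + 0.71·0.29) / (-0.20)²
  = (2.802)² · (0.2499 + 0.2059) / 0.0400
  = 7.8512 · 0.4558 / 0.0400
  = 89.46
Adjust for 74% response: 89.46 / 0.74 = 120.90.
Round up → n = 121 per group.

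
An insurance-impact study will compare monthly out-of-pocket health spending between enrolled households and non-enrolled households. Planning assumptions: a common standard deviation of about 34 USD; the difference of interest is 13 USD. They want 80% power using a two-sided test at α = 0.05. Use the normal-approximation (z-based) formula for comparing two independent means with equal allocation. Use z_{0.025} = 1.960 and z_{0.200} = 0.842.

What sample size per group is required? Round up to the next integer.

n = 108 per group

n = (z_{α/2} + z_β)² · (σ₁² + σ₂²) / δ²
  = (1.960 + 0.842)² · (2·34² = 2312) / 13²
  = 7.8512 · 2312 / 169
  = 107.41
Round up → n = 108 per group.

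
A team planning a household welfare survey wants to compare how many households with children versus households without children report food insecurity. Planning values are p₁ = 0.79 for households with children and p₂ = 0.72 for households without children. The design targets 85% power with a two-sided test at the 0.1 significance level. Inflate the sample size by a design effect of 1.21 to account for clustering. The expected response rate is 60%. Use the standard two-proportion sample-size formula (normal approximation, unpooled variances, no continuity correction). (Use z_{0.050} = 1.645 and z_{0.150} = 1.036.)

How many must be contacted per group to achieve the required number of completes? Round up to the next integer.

n = (z_{α/2} + z_β)² · [p₁(1−p₁) + p₂(1−p₂)] / (p₁ − p₂)²
  = (1.645 + 1.036)² · (0.79·0.21 + 0.72·0.28) / (0.07)²
  = (2.681)² · (0.1659 + 0.2016) / 0.0049
  = 7.1878 · 0.3675 / 0.0049
  = 539.08
Design effect: 1.21 × 539.08 = 652.29.
Adjust for 60% response: 652.29 / 0.60 = 1087.15.
Round up → n = 1088 per group.

n = 1088 per group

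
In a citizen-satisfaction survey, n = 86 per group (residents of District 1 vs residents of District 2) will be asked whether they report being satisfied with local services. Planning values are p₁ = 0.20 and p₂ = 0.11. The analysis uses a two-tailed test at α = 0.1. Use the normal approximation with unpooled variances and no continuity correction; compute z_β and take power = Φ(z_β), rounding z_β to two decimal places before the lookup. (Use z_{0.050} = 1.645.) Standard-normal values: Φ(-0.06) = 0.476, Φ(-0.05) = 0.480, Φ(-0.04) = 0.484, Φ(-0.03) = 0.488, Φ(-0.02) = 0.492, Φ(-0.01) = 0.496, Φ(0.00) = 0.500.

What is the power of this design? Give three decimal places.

Power ≈ 0.500

z_β = |p₁−p₂|·√(n/[p₁q₁+p₂q₂]) − z_{α/2}
    = 0.09 · √(86/0.2579) − 1.645
    = 0.09 · 18.2610 − 1.645
    = 1.6435 − 1.645 = -0.0015 → -0.00
Power = Φ(-0.00) = 0.500.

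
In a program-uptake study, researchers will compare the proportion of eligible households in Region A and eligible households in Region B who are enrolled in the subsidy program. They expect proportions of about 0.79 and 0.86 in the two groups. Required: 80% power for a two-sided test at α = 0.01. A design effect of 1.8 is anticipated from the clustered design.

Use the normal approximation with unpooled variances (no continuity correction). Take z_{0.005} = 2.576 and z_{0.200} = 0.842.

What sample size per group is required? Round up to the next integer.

n = 1229 per group

n = (z_{α/2} + z_β)² · [p₁(1−p₁) + p₂(1−p₂)] / (p₁ − p₂)²
  = (2.576 + 0.842)² · (0.79·0.21 + 0.86·0.14) / (-0.07)²
  = (3.418)² · (0.1659 + 0.1204) / 0.0049
  = 11.6827 · 0.2863 / 0.0049
  = 682.60
Design effect: 1.8 × 682.60 = 1228.69.
Round up → n = 1229 per group.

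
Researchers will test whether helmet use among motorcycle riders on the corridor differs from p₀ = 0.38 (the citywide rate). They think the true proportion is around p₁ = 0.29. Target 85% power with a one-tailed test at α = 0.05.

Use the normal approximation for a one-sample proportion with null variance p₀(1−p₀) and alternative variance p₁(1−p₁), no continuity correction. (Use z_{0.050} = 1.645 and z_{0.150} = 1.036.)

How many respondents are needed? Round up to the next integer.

n = [z_α·√(p₀q₀) + z_β·√(p₁q₁)]² / (p₁ − p₀)²
  = [1.645·√(0.38·0.62) + 1.036·√(0.29·0.71)]² / (-0.09)²
  = [1.645·0.4854 + 1.036·0.4538]² / 0.0081
  = [1.2686]² / 0.0081
  = 198.67
Round up → n = 199.

n = 199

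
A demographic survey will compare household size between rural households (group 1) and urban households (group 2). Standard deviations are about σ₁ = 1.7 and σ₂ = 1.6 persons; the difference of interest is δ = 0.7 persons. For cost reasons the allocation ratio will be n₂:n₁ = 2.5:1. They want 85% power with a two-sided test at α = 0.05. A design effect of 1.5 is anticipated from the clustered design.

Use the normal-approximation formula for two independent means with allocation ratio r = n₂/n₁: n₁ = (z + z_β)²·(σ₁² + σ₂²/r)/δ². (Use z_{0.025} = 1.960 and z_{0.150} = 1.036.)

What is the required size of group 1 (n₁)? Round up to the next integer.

n₁ = 108

n₁ = (z_{α/2} + z_β)² · (σ₁² + σ₂²/r) / δ²
   = (1.960 + 1.036)² · (1.7² + 1.6²/2.5) / 0.7²
   = 8.9760 · (2.89 + 1.024) / 0.49
   = 8.9760 · 3.914 / 0.49
   = 71.70
Design effect: 1.5 × 71.70 = 107.55.
Round up → n₁ = 108; n₂ = r·n₁ = 2.5 × 108 = 270.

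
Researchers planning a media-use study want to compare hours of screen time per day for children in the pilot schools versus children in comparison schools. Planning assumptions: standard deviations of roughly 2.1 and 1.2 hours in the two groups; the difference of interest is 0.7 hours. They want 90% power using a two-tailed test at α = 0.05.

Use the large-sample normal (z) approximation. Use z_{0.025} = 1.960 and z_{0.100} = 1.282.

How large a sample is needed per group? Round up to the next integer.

n = 126 per group

n = (z_{α/2} + z_β)² · (σ₁² + σ₂²) / δ²
  = (1.960 + 1.282)² · (2.1² + 1.2² = 5.85) / 0.7²
  = 10.5106 · 5.85 / 0.49
  = 125.48
Round up → n = 126 per group.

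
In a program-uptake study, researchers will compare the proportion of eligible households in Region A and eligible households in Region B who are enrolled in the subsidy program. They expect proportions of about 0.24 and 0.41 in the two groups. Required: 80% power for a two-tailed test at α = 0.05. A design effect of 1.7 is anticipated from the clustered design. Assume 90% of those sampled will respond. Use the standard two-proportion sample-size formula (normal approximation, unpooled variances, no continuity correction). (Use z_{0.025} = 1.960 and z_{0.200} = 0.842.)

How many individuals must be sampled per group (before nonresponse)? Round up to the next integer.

n = 218 per group

n = (z_{α/2} + z_β)² · [p₁(1−p₁) + p₂(1−p₂)] / (p₁ − p₂)²
  = (1.960 + 0.842)² · (0.24·0.76 + 0.41·0.59) / (-0.17)²
  = (2.802)² · (0.1824 + 0.2419) / 0.0289
  = 7.8512 · 0.4243 / 0.0289
  = 115.27
Design effect: 1.7 × 115.27 = 195.96.
Adjust for 90% response: 195.96 / 0.90 = 217.73.
Round up → n = 218 per group.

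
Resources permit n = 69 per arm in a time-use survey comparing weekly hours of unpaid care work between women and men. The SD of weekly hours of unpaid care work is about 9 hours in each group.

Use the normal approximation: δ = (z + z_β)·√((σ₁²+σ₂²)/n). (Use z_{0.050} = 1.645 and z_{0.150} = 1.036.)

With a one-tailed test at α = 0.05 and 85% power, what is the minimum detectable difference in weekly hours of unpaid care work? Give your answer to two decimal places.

δ = (z_α + z_β) · √((σ₁²+σ₂²)/n)
  = (1.645 + 1.036) · √(162/69)
  = 2.681 · √2.3478
  = 2.681 · 1.5323
  = 4.1080

Minimum detectable difference ≈ 4.11 hours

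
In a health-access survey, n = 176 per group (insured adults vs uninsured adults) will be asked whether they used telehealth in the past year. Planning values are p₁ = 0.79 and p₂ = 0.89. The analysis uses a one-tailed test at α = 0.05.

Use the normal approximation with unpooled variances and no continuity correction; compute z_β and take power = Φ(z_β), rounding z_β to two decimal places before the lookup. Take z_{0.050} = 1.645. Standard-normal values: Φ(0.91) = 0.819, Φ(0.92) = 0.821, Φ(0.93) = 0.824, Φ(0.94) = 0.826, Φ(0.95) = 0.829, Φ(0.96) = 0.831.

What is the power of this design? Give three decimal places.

z_β = |p₁−p₂|·√(n/[p₁q₁+p₂q₂]) − z_α
    = 0.10 · √(176/0.2638) − 1.645
    = 0.10 · 25.8297 − 1.645
    = 2.5830 − 1.645 = 0.9380 → 0.94
Power = Φ(0.94) = 0.826.

Power ≈ 0.826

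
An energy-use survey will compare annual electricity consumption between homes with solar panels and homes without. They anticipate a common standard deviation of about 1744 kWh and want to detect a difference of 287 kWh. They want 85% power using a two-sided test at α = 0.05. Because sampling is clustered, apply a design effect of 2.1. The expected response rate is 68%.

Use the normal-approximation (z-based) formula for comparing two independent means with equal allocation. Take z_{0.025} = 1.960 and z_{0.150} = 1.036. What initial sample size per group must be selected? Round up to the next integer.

n = (z_{α/2} + z_β)² · (σ₁² + σ₂²) / δ²
  = (1.960 + 1.036)² · (2·1744² = 6083072) / 287²
  = 8.9760 · 6083072 / 82369
  = 662.89
Design effect: 2.1 × 662.89 = 1392.07.
Adjust for 68% response: 1392.07 / 0.68 = 2047.17.
Round up → n = 2048 per group.

n = 2048 per group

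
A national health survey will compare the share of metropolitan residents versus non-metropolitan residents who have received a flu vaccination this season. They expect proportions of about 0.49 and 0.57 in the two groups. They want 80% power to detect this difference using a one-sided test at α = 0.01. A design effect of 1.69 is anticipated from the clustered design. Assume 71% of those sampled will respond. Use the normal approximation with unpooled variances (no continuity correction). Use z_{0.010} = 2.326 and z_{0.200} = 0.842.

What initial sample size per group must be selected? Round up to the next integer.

n = 1848 per group

n = (z_α + z_β)² · [p₁(1−p₁) + p₂(1−p₂)] / (p₁ − p₂)²
  = (2.326 + 0.842)² · (0.49·0.51 + 0.57·0.43) / (-0.08)²
  = (3.168)² · (0.2499 + 0.2451) / 0.0064
  = 10.0362 · 0.4950 / 0.0064
  = 776.24
Design effect: 1.69 × 776.24 = 1311.84.
Adjust for 71% response: 1311.84 / 0.71 = 1847.67.
Round up → n = 1848 per group.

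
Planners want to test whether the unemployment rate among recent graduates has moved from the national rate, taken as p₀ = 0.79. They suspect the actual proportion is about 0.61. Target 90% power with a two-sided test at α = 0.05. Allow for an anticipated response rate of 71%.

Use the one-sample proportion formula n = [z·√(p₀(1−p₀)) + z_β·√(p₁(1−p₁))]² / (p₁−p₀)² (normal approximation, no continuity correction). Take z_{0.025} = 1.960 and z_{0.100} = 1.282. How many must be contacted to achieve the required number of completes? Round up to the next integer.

n = [z_{α/2}·√(p₀q₀) + z_β·√(p₁q₁)]² / (p₁ − p₀)²
  = [1.960·√(0.79·0.21) + 1.282·√(0.61·0.39)]² / (-0.18)²
  = [1.960·0.4073 + 1.282·0.4877]² / 0.0324
  = [1.4236]² / 0.0324
  = 62.55
Adjust for 71% response: 62.55 / 0.71 = 88.10.
Round up → n = 89.

n = 89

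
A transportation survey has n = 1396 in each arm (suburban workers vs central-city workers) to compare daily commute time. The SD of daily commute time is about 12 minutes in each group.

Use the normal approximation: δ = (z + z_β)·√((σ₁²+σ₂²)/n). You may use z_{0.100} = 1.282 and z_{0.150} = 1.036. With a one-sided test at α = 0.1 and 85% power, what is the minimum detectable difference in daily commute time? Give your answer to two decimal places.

δ = (z_α + z_β) · √((σ₁²+σ₂²)/n)
  = (1.282 + 1.036) · √(288/1396)
  = 2.318 · √0.2063
  = 2.318 · 0.4542
  = 1.0529

Minimum detectable difference ≈ 1.05 minutes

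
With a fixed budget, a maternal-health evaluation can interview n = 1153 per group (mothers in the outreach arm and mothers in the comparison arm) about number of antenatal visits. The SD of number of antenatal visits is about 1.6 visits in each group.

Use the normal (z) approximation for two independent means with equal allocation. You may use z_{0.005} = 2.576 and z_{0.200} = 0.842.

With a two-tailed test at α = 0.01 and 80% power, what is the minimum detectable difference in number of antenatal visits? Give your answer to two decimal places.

δ = (z_{α/2} + z_β) · √((σ₁²+σ₂²)/n)
  = (2.576 + 0.842) · √(5.12/1153)
  = 3.418 · √0.00444
  = 3.418 · 0.0666
  = 0.2278

Minimum detectable difference ≈ 0.23 visits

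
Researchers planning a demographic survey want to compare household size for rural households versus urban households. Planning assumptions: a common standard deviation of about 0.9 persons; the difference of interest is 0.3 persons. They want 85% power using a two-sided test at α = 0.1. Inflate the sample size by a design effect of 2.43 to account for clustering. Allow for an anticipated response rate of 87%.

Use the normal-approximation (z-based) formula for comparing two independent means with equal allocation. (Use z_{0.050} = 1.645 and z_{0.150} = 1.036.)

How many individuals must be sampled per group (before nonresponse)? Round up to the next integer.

n = (z_{α/2} + z_β)² · (σ₁² + σ₂²) / δ²
  = (1.645 + 1.036)² · (2·0.9² = 1.62) / 0.3²
  = 7.1878 · 1.62 / 0.09
  = 129.38
Design effect: 2.43 × 129.38 = 314.39.
Adjust for 87% response: 314.39 / 0.87 = 361.37.
Round up → n = 362 per group.

n = 362 per group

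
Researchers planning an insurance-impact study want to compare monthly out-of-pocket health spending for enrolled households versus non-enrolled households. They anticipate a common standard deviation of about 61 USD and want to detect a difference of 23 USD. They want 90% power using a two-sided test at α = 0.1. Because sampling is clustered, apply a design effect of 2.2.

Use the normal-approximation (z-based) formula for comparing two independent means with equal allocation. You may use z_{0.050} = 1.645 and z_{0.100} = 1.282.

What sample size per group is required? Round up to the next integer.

n = 266 per group

n = (z_{α/2} + z_β)² · (σ₁² + σ₂²) / δ²
  = (1.645 + 1.282)² · (2·61² = 7442) / 23²
  = 8.5673 · 7442 / 529
  = 120.53
Design effect: 2.2 × 120.53 = 265.16.
Round up → n = 266 per group.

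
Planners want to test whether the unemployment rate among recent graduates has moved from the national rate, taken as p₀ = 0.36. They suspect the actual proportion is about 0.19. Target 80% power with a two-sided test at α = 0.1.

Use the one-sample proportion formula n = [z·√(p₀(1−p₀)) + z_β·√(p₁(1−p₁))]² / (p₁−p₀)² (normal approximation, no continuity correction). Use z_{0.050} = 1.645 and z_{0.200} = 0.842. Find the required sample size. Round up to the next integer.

n = 44

n = [z_{α/2}·√(p₀q₀) + z_β·√(p₁q₁)]² / (p₁ − p₀)²
  = [1.645·√(0.36·0.64) + 0.842·√(0.19·0.81)]² / (-0.17)²
  = [1.645·0.4800 + 0.842·0.3923]² / 0.0289
  = [1.1199]² / 0.0289
  = 43.40
Round up → n = 44.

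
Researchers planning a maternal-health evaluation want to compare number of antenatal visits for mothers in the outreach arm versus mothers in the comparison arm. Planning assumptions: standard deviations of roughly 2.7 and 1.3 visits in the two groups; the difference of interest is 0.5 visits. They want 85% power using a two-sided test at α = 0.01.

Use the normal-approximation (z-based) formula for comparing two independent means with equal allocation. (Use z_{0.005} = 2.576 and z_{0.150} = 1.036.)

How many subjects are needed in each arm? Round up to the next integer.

n = (z_{α/2} + z_β)² · (σ₁² + σ₂²) / δ²
  = (2.576 + 1.036)² · (2.7² + 1.3² = 8.98) / 0.5²
  = 13.0465 · 8.98 / 0.25
  = 468.63
Round up → n = 469 per group.

n = 469 per group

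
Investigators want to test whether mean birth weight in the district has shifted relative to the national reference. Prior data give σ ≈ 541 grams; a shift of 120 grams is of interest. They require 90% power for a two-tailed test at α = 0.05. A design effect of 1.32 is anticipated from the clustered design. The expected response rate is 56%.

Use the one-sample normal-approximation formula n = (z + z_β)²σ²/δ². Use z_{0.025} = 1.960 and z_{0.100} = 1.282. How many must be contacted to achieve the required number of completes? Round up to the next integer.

n = 504

n = (z_{α/2} + z_β)² · σ² / δ²
  = (1.960 + 1.282)² · 541² / 120²
  = 10.5106 · 292681 / 14400
  = 213.63
Design effect: 1.32 × 213.63 = 281.99.
Adjust for 56% response: 281.99 / 0.56 = 503.55.
Round up → n = 504.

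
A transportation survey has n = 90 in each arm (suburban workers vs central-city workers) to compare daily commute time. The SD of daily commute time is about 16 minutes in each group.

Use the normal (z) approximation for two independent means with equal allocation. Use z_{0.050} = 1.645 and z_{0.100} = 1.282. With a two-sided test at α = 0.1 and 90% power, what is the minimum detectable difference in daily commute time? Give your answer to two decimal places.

δ = (z_{α/2} + z_β) · √((σ₁²+σ₂²)/n)
  = (1.645 + 1.282) · √(512/90)
  = 2.927 · √5.6889
  = 2.927 · 2.3851
  = 6.9813

Minimum detectable difference ≈ 6.98 minutes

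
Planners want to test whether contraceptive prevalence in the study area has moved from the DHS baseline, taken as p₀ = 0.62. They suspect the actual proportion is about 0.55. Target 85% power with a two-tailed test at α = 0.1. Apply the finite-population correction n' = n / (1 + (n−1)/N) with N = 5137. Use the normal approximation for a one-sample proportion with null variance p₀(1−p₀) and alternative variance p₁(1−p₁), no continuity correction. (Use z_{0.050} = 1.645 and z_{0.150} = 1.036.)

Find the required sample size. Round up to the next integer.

n = [z_{α/2}·√(p₀q₀) + z_β·√(p₁q₁)]² / (p₁ − p₀)²
  = [1.645·√(0.62·0.38) + 1.036·√(0.55·0.45)]² / (-0.07)²
  = [1.645·0.4854 + 1.036·0.4975]² / 0.0049
  = [1.3139]² / 0.0049
  = 352.29
Finite-population correction (N = 5137): 352.29 / (1 + (352.29 − 1)/5137) = 329.74.
Round up → n = 330.

n = 330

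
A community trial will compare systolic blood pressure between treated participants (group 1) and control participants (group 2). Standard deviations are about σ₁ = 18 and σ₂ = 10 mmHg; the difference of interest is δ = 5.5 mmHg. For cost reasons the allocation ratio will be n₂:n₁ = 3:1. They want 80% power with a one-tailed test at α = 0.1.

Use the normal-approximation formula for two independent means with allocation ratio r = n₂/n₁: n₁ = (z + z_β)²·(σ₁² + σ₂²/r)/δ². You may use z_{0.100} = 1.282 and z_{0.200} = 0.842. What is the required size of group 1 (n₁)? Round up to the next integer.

n₁ = (z_α + z_β)² · (σ₁² + σ₂²/r) / δ²
   = (1.282 + 0.842)² · (18² + 10²/3) / 5.5²
   = 4.5114 · (324 + 33.3333) / 30.25
   = 4.5114 · 357.3333 / 30.25
   = 53.29
Round up → n₁ = 54; n₂ = r·n₁ = 3 × 54 = 162.

n₁ = 54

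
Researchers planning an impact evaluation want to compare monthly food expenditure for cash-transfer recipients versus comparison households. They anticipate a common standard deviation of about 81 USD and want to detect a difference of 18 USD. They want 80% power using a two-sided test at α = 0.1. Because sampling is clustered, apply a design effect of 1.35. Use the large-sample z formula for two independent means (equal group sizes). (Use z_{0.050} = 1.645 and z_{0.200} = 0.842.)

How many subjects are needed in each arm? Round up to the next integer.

n = 339 per group

n = (z_{α/2} + z_β)² · (σ₁² + σ₂²) / δ²
  = (1.645 + 0.842)² · (2·81² = 13122) / 18²
  = 6.1852 · 13122 / 324
  = 250.50
Design effect: 1.35 × 250.50 = 338.17.
Round up → n = 339 per group.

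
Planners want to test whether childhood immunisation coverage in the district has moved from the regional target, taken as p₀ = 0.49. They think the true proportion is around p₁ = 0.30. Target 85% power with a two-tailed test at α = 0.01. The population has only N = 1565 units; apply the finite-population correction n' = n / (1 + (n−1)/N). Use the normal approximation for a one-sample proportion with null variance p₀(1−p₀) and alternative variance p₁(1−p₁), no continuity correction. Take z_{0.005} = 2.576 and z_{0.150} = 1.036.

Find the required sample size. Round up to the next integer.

n = 82

n = [z_{α/2}·√(p₀q₀) + z_β·√(p₁q₁)]² / (p₁ − p₀)²
  = [2.576·√(0.49·0.51) + 1.036·√(0.30·0.70)]² / (-0.19)²
  = [2.576·0.4999 + 1.036·0.4583]² / 0.0361
  = [1.7625]² / 0.0361
  = 86.05
Finite-population correction (N = 1565): 86.05 / (1 + (86.05 − 1)/1565) = 81.61.
Round up → n = 82.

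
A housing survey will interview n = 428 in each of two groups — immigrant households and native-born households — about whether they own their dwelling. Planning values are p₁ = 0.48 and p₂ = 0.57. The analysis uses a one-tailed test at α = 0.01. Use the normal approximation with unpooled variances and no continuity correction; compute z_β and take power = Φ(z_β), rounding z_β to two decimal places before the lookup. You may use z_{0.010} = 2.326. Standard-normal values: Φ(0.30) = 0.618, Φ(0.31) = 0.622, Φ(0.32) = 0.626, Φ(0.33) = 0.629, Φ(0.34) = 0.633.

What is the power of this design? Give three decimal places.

Power ≈ 0.626

z_β = |p₁−p₂|·√(n/[p₁q₁+p₂q₂]) − z_α
    = 0.09 · √(428/0.4947) − 2.326
    = 0.09 · 29.4138 − 2.326
    = 2.6472 − 2.326 = 0.3212 → 0.32
Power = Φ(0.32) = 0.626.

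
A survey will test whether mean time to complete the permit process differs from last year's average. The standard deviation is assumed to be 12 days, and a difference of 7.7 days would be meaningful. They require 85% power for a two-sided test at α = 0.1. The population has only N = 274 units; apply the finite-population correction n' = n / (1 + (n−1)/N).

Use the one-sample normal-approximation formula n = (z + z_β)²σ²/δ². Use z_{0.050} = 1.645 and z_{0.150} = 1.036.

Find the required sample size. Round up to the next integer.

n = 17

n = (z_{α/2} + z_β)² · σ² / δ²
  = (1.645 + 1.036)² · 12² / 7.7²
  = 7.1878 · 144 / 59.29
  = 17.46
Finite-population correction (N = 274): 17.46 / (1 + (17.46 − 1)/274) = 16.47.
Round up → n = 17.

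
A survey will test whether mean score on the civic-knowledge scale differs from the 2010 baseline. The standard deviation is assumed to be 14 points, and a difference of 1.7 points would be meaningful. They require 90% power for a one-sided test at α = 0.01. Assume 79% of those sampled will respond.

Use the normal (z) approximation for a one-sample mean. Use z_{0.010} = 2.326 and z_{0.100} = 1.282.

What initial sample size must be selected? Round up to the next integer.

n = (z_α + z_β)² · σ² / δ²
  = (2.326 + 1.282)² · 14² / 1.7²
  = 13.0177 · 196 / 2.89
  = 882.86
Adjust for 79% response: 882.86 / 0.79 = 1117.54.
Round up → n = 1118.

n = 1118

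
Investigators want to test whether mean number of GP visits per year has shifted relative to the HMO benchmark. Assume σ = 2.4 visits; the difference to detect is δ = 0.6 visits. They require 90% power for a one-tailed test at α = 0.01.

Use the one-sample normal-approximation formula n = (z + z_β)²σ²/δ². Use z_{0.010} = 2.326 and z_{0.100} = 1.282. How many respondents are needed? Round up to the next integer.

n = 209

n = (z_α + z_β)² · σ² / δ²
  = (2.326 + 1.282)² · 2.4² / 0.6²
  = 13.0177 · 5.76 / 0.36
  = 208.28
Round up → n = 209.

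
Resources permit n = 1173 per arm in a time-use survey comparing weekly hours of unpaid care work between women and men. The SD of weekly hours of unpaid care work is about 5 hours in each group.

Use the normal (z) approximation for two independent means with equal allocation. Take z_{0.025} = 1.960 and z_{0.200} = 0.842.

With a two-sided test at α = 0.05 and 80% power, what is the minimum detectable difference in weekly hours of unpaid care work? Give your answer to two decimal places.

Minimum detectable difference ≈ 0.58 hours

δ = (z_{α/2} + z_β) · √((σ₁²+σ₂²)/n)
  = (1.960 + 0.842) · √(50/1173)
  = 2.802 · √0.04263
  = 2.802 · 0.2065
  = 0.5785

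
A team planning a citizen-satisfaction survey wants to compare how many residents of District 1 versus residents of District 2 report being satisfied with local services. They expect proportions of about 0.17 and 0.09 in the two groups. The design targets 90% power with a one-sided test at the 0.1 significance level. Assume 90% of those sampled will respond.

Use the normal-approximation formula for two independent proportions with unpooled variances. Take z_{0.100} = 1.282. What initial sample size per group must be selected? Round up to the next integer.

n = 255 per group

n = (z_α + z_β)² · [p₁(1−p₁) + p₂(1−p₂)] / (p₁ − p₂)²
  = (1.282 + 1.282)² · (0.17·0.83 + 0.09·0.91) / (0.08)²
  = (2.564)² · (0.1411 + 0.0819) / 0.0064
  = 6.5741 · 0.2230 / 0.0064
  = 229.07
Adjust for 90% response: 229.07 / 0.90 = 254.52.
Round up → n = 255 per group.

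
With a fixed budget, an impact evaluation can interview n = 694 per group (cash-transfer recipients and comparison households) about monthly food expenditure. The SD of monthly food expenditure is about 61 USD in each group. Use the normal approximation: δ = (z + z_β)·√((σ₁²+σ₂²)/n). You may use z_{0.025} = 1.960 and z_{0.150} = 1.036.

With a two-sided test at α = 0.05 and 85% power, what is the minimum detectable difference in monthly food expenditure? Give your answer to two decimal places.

Minimum detectable difference ≈ 9.81 USD

δ = (z_{α/2} + z_β) · √((σ₁²+σ₂²)/n)
  = (1.960 + 1.036) · √(7442/694)
  = 2.996 · √10.7233
  = 2.996 · 3.2747
  = 9.8109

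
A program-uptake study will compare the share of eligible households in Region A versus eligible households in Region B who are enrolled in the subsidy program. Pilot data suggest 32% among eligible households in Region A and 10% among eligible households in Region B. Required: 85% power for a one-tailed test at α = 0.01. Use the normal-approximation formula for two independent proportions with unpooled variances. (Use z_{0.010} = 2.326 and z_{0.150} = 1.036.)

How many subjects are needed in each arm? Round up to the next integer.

n = (z_α + z_β)² · [p₁(1−p₁) + p₂(1−p₂)] / (p₁ − p₂)²
  = (2.326 + 1.036)² · (0.32·0.68 + 0.10·0.90) / (0.22)²
  = (3.362)² · (0.2176 + 0.0900) / 0.0484
  = 11.3030 · 0.3076 / 0.0484
  = 71.84
Round up → n = 72 per group.

n = 72 per group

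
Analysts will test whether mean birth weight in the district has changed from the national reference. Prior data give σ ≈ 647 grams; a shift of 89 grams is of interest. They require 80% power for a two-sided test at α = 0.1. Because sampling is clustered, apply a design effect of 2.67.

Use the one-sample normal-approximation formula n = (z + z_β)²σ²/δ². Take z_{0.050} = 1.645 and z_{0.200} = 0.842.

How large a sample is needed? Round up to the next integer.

n = (z_{α/2} + z_β)² · σ² / δ²
  = (1.645 + 0.842)² · 647² / 89²
  = 6.1852 · 418609 / 7921
  = 326.87
Design effect: 2.67 × 326.87 = 872.75.
Round up → n = 873.

n = 873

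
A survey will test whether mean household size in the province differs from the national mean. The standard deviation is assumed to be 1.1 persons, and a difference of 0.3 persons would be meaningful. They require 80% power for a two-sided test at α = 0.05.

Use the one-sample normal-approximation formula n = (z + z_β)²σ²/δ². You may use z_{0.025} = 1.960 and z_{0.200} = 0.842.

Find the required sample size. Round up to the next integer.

n = (z_{α/2} + z_β)² · σ² / δ²
  = (1.960 + 0.842)² · 1.1² / 0.3²
  = 7.8512 · 1.21 / 0.09
  = 105.56
Round up → n = 106.

n = 106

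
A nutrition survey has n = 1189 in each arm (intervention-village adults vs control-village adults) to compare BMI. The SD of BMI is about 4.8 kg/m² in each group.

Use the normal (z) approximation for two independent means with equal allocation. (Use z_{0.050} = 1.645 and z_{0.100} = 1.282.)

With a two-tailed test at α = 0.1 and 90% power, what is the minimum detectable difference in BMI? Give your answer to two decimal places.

Minimum detectable difference ≈ 0.58 kg/m²

δ = (z_{α/2} + z_β) · √((σ₁²+σ₂²)/n)
  = (1.645 + 1.282) · √(46.08/1189)
  = 2.927 · √0.03876
  = 2.927 · 0.1969
  = 0.5762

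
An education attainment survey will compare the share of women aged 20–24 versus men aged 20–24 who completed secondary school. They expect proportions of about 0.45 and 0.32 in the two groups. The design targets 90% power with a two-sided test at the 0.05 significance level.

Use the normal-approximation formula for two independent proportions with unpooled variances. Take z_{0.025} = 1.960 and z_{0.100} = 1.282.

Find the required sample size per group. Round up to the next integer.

n = (z_{α/2} + z_β)² · [p₁(1−p₁) + p₂(1−p₂)] / (p₁ − p₂)²
  = (1.960 + 1.282)² · (0.45·0.55 + 0.32·0.68) / (0.13)²
  = (3.242)² · (0.2475 + 0.2176) / 0.0169
  = 10.5106 · 0.4651 / 0.0169
  = 289.26
Round up → n = 290 per group.

n = 290 per group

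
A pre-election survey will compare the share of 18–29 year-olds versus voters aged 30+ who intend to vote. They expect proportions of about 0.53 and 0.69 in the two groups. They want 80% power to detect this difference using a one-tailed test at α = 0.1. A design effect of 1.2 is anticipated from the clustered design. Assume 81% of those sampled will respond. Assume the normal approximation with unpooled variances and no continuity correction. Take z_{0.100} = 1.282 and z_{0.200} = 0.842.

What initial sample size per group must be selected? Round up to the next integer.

n = 121 per group

n = (z_α + z_β)² · [p₁(1−p₁) + p₂(1−p₂)] / (p₁ − p₂)²
  = (1.282 + 0.842)² · (0.53·0.47 + 0.69·0.31) / (-0.16)²
  = (2.124)² · (0.2491 + 0.2139) / 0.0256
  = 4.5114 · 0.4630 / 0.0256
  = 81.59
Design effect: 1.2 × 81.59 = 97.91.
Adjust for 81% response: 97.91 / 0.81 = 120.88.
Round up → n = 121 per group.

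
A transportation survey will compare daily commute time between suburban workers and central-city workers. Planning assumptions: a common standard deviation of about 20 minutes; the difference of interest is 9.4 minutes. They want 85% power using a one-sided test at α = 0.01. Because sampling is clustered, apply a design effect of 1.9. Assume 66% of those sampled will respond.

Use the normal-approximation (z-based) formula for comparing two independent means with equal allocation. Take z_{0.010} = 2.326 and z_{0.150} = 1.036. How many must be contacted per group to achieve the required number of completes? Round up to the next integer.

n = 295 per group

n = (z_α + z_β)² · (σ₁² + σ₂²) / δ²
  = (2.326 + 1.036)² · (2·20² = 800) / 9.4²
  = 11.3030 · 800 / 88.36
  = 102.34
Design effect: 1.9 × 102.34 = 194.44.
Adjust for 66% response: 194.44 / 0.66 = 294.60.
Round up → n = 295 per group.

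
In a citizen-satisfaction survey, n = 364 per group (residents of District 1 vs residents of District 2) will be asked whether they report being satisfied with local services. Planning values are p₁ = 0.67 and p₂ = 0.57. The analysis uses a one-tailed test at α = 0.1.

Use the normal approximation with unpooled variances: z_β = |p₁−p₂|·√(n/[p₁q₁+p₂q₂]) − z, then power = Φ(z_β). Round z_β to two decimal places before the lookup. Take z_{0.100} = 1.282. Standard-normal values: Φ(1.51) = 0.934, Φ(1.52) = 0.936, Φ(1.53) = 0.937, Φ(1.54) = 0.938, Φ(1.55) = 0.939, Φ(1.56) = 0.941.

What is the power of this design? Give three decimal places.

z_β = |p₁−p₂|·√(n/[p₁q₁+p₂q₂]) − z_α
    = 0.10 · √(364/0.4662) − 1.282
    = 0.10 · 27.9425 − 1.282
    = 2.7942 − 1.282 = 1.5122 → 1.51
Power = Φ(1.51) = 0.934.

Power ≈ 0.934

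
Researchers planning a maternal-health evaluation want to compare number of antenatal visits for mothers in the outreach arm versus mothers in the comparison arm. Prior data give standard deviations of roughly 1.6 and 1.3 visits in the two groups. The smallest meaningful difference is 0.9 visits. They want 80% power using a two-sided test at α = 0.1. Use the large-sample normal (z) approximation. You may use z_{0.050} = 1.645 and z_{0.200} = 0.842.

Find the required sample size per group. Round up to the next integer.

n = (z_{α/2} + z_β)² · (σ₁² + σ₂²) / δ²
  = (1.645 + 0.842)² · (1.6² + 1.3² = 4.25) / 0.9²
  = 6.1852 · 4.25 / 0.81
  = 32.45
Round up → n = 33 per group.

n = 33 per group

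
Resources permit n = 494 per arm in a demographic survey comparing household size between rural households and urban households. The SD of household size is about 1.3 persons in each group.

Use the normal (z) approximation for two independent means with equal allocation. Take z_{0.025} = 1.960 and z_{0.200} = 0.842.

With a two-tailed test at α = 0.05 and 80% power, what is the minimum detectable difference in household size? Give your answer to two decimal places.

Minimum detectable difference ≈ 0.23 persons

δ = (z_{α/2} + z_β) · √((σ₁²+σ₂²)/n)
  = (1.960 + 0.842) · √(3.38/494)
  = 2.802 · √0.00684
  = 2.802 · 0.0827
  = 0.2318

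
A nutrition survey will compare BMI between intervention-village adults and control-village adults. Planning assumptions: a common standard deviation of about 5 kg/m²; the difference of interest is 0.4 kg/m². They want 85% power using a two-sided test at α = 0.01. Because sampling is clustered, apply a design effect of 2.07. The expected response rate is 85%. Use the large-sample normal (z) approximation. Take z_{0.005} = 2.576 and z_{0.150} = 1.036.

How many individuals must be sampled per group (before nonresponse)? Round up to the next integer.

n = (z_{α/2} + z_β)² · (σ₁² + σ₂²) / δ²
  = (2.576 + 1.036)² · (2·5² = 50) / 0.4²
  = 13.0465 · 50 / 0.16
  = 4077.04
Design effect: 2.07 × 4077.04 = 8439.48.
Adjust for 85% response: 8439.48 / 0.85 = 9928.80.
Round up → n = 9929 per group.

n = 9929 per group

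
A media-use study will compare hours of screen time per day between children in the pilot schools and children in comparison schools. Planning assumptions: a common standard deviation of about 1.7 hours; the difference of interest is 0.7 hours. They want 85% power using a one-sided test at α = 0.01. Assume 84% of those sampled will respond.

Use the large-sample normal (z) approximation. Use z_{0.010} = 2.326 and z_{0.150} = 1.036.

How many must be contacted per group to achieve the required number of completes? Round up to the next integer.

n = (z_α + z_β)² · (σ₁² + σ₂²) / δ²
  = (2.326 + 1.036)² · (2·1.7² = 5.78) / 0.7²
  = 11.3030 · 5.78 / 0.49
  = 133.33
Adjust for 84% response: 133.33 / 0.84 = 158.73.
Round up → n = 159 per group.

n = 159 per group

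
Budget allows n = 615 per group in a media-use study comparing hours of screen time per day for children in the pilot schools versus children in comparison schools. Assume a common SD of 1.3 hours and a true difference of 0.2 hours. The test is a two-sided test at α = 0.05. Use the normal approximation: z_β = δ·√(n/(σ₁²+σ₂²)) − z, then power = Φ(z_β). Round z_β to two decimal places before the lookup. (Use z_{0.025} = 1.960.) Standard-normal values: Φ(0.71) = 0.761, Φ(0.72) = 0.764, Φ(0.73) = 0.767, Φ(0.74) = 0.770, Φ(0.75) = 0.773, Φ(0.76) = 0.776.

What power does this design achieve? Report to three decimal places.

z_β = δ·√(n/(σ₁²+σ₂²)) − z_{α/2}
    = 0.2 · √(615/3.38) − 1.960
    = 0.2 · 13.48898 − 1.960
    = 2.6978 − 1.960 = 0.7378 → 0.74
Power = Φ(0.74) = 0.770.

Power ≈ 0.770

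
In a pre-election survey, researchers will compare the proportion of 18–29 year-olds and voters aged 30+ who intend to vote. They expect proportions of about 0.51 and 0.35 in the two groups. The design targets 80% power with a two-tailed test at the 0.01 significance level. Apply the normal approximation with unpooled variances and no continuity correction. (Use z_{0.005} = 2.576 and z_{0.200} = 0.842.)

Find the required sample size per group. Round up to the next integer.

n = (z_{α/2} + z_β)² · [p₁(1−p₁) + p₂(1−p₂)] / (p₁ − p₂)²
  = (2.576 + 0.842)² · (0.51·0.49 + 0.35·0.65) / (0.16)²
  = (3.418)² · (0.2499 + 0.2275) / 0.0256
  = 11.6827 · 0.4774 / 0.0256
  = 217.86
Round up → n = 218 per group.

n = 218 per group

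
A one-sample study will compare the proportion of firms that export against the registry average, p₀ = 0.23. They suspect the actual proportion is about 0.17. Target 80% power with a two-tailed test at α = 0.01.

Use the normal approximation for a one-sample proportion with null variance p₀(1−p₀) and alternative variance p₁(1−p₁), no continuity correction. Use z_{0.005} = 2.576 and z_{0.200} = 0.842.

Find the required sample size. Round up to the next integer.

n = [z_{α/2}·√(p₀q₀) + z_β·√(p₁q₁)]² / (p₁ − p₀)²
  = [2.576·√(0.23·0.77) + 0.842·√(0.17·0.83)]² / (-0.06)²
  = [2.576·0.4208 + 0.842·0.3756]² / 0.0036
  = [1.4003]² / 0.0036
  = 544.71
Round up → n = 545.

n = 545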